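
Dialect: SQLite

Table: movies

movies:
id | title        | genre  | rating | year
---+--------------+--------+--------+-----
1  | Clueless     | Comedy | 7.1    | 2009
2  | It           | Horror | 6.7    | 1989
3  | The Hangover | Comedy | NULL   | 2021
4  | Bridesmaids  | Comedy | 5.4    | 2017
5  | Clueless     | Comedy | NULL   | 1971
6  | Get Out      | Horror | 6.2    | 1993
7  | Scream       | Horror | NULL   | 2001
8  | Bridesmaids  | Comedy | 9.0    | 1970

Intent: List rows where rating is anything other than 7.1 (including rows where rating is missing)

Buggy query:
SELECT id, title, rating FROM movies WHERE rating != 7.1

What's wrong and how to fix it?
Bug: Inequality against NULL is unknown, not true; rows with NULL are dropped

Fix: Add an explicit OR rating IS NULL to include the missing-value rows

Corrected query:
SELECT id, title, rating FROM movies WHERE rating != 7.1 OR rating IS NULL

Result:
id | title        | rating
---+--------------+-------
2  | It           | 6.7   
3  | The Hangover | NULL  
4  | Bridesmaids  | 5.4   
5  | Clueless     | NULL  
6  | Get Out      | 6.2   
7  | Scream       | NULL  
8  | Bridesmaids  | 9     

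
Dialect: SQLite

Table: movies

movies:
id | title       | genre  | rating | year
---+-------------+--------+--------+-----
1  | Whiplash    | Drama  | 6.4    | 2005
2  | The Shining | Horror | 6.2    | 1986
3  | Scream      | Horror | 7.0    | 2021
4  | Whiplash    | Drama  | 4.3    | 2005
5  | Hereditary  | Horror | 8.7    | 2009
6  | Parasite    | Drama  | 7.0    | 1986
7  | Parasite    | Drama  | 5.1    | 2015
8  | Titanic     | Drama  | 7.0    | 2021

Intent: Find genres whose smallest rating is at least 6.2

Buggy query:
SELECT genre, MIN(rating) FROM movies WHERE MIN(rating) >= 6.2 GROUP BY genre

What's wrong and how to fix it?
Bug: Aggregates like MIN are computed per group after WHERE runs

Fix: Replace WHERE with HAVING after the GROUP BY

Corrected query:
SELECT genre, MIN(rating) FROM movies GROUP BY genre HAVING MIN(rating) >= 6.2

Result:
genre  | MIN(rating)
-------+------------
Horror | 6.2        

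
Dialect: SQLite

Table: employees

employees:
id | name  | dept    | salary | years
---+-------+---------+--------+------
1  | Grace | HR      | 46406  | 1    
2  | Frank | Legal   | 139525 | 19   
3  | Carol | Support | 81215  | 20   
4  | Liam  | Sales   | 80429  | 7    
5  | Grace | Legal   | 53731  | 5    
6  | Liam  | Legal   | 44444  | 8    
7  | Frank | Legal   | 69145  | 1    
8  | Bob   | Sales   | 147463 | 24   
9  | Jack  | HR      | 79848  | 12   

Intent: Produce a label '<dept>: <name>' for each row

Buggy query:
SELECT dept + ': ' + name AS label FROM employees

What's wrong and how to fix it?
Bug: '+' is numeric addition; on text columns SQLite converts them to 0 instead of concatenating

Fix: Replace + with || to concatenate text

Corrected query:
SELECT dept || ': ' || name AS label FROM employees

Result:
label         
--------------
HR: Grace     
Legal: Frank  
Support: Carol
Sales: Liam   
Legal: Grace  
Legal: Liam   
Legal: Frank  
Sales: Bob    
HR: Jack      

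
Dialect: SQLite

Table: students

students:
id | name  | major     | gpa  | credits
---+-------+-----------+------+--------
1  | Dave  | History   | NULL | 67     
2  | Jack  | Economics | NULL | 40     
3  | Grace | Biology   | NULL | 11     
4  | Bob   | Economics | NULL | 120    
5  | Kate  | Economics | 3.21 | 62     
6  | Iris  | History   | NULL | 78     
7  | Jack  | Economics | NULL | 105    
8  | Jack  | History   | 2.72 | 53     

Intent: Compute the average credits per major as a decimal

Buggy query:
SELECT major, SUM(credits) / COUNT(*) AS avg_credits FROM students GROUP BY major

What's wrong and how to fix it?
Bug: SUM(credits) and COUNT(*) are both integers; the division truncates the fractional part

Fix: Multiply by 1.0 (or CAST to REAL) to force floating-point division

Corrected query:
SELECT major, SUM(credits) * 1.0 / COUNT(*) AS avg_credits FROM students GROUP BY major

Result:
major     | avg_credits
----------+------------
Biology   | 11         
Economics | 81.75      
History   | 66         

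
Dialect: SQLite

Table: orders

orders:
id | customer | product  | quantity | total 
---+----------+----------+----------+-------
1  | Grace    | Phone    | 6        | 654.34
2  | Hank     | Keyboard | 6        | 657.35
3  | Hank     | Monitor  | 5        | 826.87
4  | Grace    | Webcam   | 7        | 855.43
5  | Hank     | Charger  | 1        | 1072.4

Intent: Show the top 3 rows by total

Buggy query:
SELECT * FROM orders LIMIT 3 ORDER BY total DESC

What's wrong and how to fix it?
Bug: ORDER BY cannot follow LIMIT; LIMIT is the final clause

Fix: Sort with ORDER BY, then apply LIMIT

Corrected query:
SELECT * FROM orders ORDER BY total DESC LIMIT 3

Result:
id | customer | product | quantity | total 
---+----------+---------+----------+-------
5  | Hank     | Charger | 1        | 1072.4
4  | Grace    | Webcam  | 7        | 855.43
3  | Hank     | Monitor | 5        | 826.87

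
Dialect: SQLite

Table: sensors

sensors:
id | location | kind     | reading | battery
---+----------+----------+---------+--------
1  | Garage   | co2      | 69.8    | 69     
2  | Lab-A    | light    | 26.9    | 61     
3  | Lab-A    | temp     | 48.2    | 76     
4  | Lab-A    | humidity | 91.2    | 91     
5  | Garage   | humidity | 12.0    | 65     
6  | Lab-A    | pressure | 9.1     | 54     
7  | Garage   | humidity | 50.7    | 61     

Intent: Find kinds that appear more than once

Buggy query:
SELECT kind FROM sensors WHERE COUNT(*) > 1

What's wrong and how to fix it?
Bug: COUNT(*) is an aggregate and cannot be used in WHERE

Fix: Group first, then use HAVING for the count condition

Corrected query:
SELECT kind FROM sensors GROUP BY kind HAVING COUNT(*) > 1

Result:
kind    
--------
humidity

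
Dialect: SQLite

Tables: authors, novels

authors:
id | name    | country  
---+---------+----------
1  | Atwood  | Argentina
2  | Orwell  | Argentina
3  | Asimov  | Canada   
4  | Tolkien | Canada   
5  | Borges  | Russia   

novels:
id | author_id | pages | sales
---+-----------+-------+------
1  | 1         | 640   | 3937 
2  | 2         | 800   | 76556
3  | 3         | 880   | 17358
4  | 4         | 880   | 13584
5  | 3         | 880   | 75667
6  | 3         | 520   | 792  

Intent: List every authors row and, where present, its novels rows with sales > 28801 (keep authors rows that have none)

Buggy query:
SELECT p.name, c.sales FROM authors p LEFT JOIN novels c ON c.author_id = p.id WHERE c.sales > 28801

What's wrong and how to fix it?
Bug: A WHERE condition on the right-hand table after LEFT JOIN drops unmatched parents

Fix: Move the right-table condition into the ON clause so unmatched parents are kept

Corrected query:
SELECT p.name, c.sales FROM authors p LEFT JOIN novels c ON c.author_id = p.id AND c.sales > 28801

Result:
name    | sales
--------+------
Atwood  | NULL 
Orwell  | 76556
Asimov  | 75667
Tolkien | NULL 
Borges  | NULL 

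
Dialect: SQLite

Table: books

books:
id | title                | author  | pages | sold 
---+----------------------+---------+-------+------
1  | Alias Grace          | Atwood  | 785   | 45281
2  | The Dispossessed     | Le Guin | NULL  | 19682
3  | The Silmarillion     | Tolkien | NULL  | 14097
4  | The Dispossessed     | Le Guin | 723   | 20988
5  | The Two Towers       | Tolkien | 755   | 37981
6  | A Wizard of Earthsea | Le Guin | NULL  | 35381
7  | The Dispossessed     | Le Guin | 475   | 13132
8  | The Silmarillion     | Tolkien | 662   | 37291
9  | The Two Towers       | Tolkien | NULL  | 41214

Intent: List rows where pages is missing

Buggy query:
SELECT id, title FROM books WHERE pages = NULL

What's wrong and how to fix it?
Bug: '= NULL' is always unknown in SQL three-valued logic, so no rows match

Fix: Replace '= NULL' with 'IS NULL'

Corrected query:
SELECT id, title FROM books WHERE pages IS NULL

Result:
id | title               
---+---------------------
2  | The Dispossessed    
3  | The Silmarillion    
6  | A Wizard of Earthsea
9  | The Two Towers      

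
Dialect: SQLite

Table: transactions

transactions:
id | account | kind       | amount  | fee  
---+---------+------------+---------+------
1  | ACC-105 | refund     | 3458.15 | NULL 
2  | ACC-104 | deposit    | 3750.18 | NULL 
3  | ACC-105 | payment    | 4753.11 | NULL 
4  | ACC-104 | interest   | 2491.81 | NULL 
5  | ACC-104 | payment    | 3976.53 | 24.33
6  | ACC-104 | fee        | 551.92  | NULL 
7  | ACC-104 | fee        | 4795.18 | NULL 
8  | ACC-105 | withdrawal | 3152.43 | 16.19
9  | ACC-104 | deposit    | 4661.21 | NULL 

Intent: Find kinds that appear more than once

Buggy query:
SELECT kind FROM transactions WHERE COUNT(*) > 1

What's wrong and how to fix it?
Bug: WHERE can't reference COUNT(*); aggregates are computed after WHERE

Fix: Group first, then use HAVING for the count condition

Corrected query:
SELECT kind FROM transactions GROUP BY kind HAVING COUNT(*) > 1

Result:
kind   
-------
deposit
fee    
payment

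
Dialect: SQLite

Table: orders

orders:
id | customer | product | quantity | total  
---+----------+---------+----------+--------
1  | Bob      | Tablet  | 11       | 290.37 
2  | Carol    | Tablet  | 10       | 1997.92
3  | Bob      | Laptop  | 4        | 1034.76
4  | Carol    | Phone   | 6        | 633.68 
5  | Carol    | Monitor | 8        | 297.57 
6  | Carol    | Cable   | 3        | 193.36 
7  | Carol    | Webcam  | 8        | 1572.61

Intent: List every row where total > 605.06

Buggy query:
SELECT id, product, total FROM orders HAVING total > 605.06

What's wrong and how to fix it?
Bug: This is a non-aggregate query (no GROUP BY, no aggregates), so in SQLite the HAVING clause is invalid here; a row-level condition belongs in WHERE

Fix: Use WHERE for row-level filtering

Corrected query:
SELECT id, product, total FROM orders WHERE total > 605.06

Result:
id | product | total  
---+---------+--------
2  | Tablet  | 1997.92
3  | Laptop  | 1034.76
4  | Phone   | 633.68 
7  | Webcam  | 1572.61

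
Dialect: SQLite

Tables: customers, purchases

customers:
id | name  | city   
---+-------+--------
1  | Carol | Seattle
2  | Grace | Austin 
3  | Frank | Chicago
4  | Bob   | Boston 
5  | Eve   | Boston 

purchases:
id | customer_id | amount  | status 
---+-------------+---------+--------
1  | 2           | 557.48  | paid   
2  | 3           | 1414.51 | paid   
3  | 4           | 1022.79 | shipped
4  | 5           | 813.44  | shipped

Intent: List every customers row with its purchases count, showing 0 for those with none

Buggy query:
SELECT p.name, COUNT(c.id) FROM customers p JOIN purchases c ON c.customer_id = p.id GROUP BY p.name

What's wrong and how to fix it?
Bug: INNER JOIN drops customers rows that have no matching purchases rows

Fix: Use LEFT JOIN so parents without children still appear (COUNT(c.id) gives 0)

Corrected query:
SELECT p.name, COUNT(c.id) FROM customers p LEFT JOIN purchases c ON c.customer_id = p.id GROUP BY p.name

Result:
name  | COUNT(c.id)
------+------------
Bob   | 1          
Carol | 0          
Eve   | 1          
Frank | 1          
Grace | 1          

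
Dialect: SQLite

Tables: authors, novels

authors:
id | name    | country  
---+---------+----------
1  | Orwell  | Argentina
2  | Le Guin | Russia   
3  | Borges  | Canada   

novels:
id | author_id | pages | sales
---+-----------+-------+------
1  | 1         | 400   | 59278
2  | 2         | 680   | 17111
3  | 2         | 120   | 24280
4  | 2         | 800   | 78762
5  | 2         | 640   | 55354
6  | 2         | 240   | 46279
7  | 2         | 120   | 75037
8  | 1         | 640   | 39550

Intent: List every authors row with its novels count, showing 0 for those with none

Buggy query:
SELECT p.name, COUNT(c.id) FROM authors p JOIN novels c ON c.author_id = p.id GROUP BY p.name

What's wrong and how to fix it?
Bug: INNER JOIN drops authors rows that have no matching novels rows

Fix: Switch to LEFT JOIN to retain unmatched parent rows

Corrected query:
SELECT p.name, COUNT(c.id) FROM authors p LEFT JOIN novels c ON c.author_id = p.id GROUP BY p.name

Result:
name    | COUNT(c.id)
--------+------------
Borges  | 0          
Le Guin | 6          
Orwell  | 2          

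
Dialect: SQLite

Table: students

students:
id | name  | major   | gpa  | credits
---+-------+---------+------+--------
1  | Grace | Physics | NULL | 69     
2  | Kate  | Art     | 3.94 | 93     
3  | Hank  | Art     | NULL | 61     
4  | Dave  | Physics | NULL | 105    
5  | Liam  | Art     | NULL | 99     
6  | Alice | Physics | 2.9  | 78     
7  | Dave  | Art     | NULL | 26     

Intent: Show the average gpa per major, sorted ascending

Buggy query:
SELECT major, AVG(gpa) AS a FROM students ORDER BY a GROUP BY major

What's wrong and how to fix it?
Bug: GROUP BY must precede ORDER BY

Fix: Reorder: SELECT … FROM … GROUP BY … ORDER BY …

Corrected query:
SELECT major, AVG(gpa) AS a FROM students GROUP BY major ORDER BY a

Result:
major   | a   
--------+-----
Physics | 2.9 
Art     | 3.94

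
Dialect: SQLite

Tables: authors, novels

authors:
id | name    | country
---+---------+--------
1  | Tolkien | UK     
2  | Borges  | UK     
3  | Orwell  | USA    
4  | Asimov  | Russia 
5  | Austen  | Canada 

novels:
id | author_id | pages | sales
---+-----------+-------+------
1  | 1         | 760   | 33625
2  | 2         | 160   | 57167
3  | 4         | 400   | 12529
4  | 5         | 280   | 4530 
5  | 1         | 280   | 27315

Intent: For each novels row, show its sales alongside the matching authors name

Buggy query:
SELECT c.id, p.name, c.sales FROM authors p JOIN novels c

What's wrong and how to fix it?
Bug: Missing join condition: each novels row is matched to all authors rows instead of just its own

Fix: Specify the join condition linking the foreign key to the parent id

Corrected query:
SELECT c.id, p.name, c.sales FROM authors p JOIN novels c ON c.author_id = p.id

Result:
id | name    | sales
---+---------+------
1  | Tolkien | 33625
2  | Borges  | 57167
3  | Asimov  | 12529
4  | Austen  | 4530 
5  | Tolkien | 27315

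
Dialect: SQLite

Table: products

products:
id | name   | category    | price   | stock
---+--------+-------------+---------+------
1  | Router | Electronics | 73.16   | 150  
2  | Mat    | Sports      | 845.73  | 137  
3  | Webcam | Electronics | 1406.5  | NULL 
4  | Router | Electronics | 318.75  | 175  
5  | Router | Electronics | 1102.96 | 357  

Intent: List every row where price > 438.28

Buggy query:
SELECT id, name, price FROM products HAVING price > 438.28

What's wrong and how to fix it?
Bug: HAVING filters the output of aggregation, but this query has no GROUP BY and no aggregate functions, so SQLite rejects it (HAVING clause on a non-aggregate query); the condition here is per row

Fix: Replace HAVING with WHERE since the condition applies to individual rows

Corrected query:
SELECT id, name, price FROM products WHERE price > 438.28

Result:
id | name   | price  
---+--------+--------
2  | Mat    | 845.73 
3  | Webcam | 1406.5 
5  | Router | 1102.96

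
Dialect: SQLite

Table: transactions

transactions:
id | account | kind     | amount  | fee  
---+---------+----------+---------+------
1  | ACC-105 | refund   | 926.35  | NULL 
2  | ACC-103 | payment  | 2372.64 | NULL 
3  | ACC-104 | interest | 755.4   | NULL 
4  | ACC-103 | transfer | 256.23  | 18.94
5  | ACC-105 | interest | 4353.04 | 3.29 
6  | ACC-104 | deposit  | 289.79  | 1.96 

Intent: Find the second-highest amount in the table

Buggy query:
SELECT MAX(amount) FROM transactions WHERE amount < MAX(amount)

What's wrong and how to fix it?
Bug: MAX(amount) on the right of the comparison is an aggregate-in-WHERE error

Fix: Compute the overall MAX in a subquery, then take MAX of rows below it

Corrected query:
SELECT MAX(amount) FROM transactions WHERE amount < (SELECT MAX(amount) FROM transactions)

Result:
MAX(amount)
-----------
2372.64    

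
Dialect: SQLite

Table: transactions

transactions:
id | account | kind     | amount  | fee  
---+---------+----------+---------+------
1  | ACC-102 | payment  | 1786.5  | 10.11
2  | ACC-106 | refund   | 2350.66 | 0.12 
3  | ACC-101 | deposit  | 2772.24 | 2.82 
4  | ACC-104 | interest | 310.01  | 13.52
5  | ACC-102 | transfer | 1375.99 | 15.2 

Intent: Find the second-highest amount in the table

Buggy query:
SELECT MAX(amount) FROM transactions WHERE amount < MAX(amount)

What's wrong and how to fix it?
Bug: The inner MAX is an aggregate inside WHERE, which is not allowed

Fix: Compute the overall MAX in a subquery, then take MAX of rows below it

Corrected query:
SELECT MAX(amount) FROM transactions WHERE amount < (SELECT MAX(amount) FROM transactions)

Result:
MAX(amount)
-----------
2350.66    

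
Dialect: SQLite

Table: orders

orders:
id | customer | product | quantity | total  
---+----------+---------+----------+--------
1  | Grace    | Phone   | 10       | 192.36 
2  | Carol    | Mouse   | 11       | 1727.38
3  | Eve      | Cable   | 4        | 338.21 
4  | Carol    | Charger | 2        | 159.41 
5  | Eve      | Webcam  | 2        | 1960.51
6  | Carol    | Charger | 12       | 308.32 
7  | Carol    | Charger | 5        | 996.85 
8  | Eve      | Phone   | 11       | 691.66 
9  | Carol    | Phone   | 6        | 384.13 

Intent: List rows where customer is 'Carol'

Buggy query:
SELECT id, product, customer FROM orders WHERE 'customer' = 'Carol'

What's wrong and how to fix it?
Bug: 'customer' in single quotes is a string literal, not the column; the comparison is literal-vs-literal and never true

Fix: Reference the column as customer without single quotes

Corrected query:
SELECT id, product, customer FROM orders WHERE customer = 'Carol'

Result:
id | product | customer
---+---------+---------
2  | Mouse   | Carol   
4  | Charger | Carol   
6  | Charger | Carol   
7  | Charger | Carol   
9  | Phone   | Carol   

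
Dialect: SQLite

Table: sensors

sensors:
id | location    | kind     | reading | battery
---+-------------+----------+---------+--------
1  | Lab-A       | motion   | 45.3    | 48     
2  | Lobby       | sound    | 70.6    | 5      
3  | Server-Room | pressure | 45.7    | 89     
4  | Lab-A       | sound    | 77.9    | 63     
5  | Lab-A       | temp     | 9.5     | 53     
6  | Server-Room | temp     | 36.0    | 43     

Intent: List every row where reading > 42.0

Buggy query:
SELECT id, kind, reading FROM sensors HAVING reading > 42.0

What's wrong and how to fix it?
Bug: This is a non-aggregate query (no GROUP BY, no aggregates), so in SQLite the HAVING clause is invalid here; a row-level condition belongs in WHERE

Fix: Use WHERE for row-level filtering

Corrected query:
SELECT id, kind, reading FROM sensors WHERE reading > 42.0

Result:
id | kind     | reading
---+----------+--------
1  | motion   | 45.3   
2  | sound    | 70.6   
3  | pressure | 45.7   
4  | sound    | 77.9   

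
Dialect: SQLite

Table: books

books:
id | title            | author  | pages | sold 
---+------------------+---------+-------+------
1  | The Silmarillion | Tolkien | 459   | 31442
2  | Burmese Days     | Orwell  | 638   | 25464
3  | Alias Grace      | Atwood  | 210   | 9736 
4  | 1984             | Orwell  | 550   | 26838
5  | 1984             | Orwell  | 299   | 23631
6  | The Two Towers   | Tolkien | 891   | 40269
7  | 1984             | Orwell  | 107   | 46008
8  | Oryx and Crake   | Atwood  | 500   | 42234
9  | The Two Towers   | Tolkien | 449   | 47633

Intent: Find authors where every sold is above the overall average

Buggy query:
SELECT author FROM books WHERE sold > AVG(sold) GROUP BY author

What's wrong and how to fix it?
Bug: AVG() is an aggregate; it can't sit directly in WHERE

Fix: Use a subquery for AVG and a HAVING MIN(...) filter so the condition holds for every row in the group

Corrected query:
SELECT author FROM books GROUP BY author HAVING MIN(sold) > (SELECT AVG(sold) FROM books)

Result:
(no rows)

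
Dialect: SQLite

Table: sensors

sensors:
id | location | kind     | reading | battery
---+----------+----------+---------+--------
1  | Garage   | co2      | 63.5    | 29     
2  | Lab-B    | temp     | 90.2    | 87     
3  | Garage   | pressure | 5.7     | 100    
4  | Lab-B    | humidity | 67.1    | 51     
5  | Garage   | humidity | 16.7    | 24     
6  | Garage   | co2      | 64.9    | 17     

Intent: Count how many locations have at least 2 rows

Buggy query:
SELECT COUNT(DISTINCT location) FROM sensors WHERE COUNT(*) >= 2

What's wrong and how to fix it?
Bug: COUNT(*) cannot appear in WHERE; the per-group count doesn't exist yet

Fix: Use a subquery that GROUPs and filters with HAVING, then count its rows

Corrected query:
SELECT COUNT(*) FROM (SELECT location FROM sensors GROUP BY location HAVING COUNT(*) >= 2)

Result:
COUNT(*)
--------
2       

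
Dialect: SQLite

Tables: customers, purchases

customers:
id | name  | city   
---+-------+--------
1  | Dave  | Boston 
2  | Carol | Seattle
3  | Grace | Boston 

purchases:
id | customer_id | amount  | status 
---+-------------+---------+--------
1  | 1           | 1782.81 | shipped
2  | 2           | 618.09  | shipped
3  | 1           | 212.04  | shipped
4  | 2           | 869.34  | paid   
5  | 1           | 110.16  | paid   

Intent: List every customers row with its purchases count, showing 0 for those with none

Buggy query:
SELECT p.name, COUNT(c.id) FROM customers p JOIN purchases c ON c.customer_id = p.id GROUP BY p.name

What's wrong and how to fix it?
Bug: INNER JOIN drops customers rows that have no matching purchases rows

Fix: Use LEFT JOIN so parents without children still appear (COUNT(c.id) gives 0)

Corrected query:
SELECT p.name, COUNT(c.id) FROM customers p LEFT JOIN purchases c ON c.customer_id = p.id GROUP BY p.name

Result:
name  | COUNT(c.id)
------+------------
Carol | 2          
Dave  | 3          
Grace | 0          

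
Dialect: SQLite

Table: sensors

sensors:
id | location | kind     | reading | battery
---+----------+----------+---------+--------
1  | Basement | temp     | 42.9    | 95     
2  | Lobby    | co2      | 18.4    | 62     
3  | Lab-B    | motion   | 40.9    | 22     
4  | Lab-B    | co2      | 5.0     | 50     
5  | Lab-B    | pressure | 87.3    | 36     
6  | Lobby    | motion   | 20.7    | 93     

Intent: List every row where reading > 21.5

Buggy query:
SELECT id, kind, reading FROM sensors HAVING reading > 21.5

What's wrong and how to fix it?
Bug: This is a non-aggregate query (no GROUP BY, no aggregates), so in SQLite the HAVING clause is invalid here; a row-level condition belongs in WHERE

Fix: Replace HAVING with WHERE since the condition applies to individual rows

Corrected query:
SELECT id, kind, reading FROM sensors WHERE reading > 21.5

Result:
id | kind     | reading
---+----------+--------
1  | temp     | 42.9   
3  | motion   | 40.9   
5  | pressure | 87.3   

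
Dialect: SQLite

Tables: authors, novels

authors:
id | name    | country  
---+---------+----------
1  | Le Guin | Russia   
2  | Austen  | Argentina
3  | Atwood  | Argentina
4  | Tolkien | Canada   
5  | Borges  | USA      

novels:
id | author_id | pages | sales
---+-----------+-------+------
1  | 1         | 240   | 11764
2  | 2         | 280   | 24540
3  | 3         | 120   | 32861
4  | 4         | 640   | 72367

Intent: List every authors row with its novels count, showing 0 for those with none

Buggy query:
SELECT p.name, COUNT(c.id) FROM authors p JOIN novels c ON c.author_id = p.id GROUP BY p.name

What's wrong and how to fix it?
Bug: An inner join excludes parents with zero children

Fix: Switch to LEFT JOIN to retain unmatched parent rows

Corrected query:
SELECT p.name, COUNT(c.id) FROM authors p LEFT JOIN novels c ON c.author_id = p.id GROUP BY p.name

Result:
name    | COUNT(c.id)
--------+------------
Atwood  | 1          
Austen  | 1          
Borges  | 0          
Le Guin | 1          
Tolkien | 1          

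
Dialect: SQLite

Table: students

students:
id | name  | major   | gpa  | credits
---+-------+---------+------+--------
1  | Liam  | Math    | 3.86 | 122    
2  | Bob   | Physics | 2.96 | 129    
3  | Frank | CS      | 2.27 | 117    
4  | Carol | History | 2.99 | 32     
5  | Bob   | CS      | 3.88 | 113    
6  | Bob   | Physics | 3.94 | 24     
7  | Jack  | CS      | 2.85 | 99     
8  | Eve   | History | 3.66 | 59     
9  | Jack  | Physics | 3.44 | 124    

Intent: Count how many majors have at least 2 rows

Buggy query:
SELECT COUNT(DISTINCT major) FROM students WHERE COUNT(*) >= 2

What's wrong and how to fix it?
Bug: WHERE filters individual rows, not groups, so a group-level COUNT is invalid there

Fix: Use a subquery that GROUPs and filters with HAVING, then count its rows

Corrected query:
SELECT COUNT(*) FROM (SELECT major FROM students GROUP BY major HAVING COUNT(*) >= 2)

Result:
COUNT(*)
--------
3       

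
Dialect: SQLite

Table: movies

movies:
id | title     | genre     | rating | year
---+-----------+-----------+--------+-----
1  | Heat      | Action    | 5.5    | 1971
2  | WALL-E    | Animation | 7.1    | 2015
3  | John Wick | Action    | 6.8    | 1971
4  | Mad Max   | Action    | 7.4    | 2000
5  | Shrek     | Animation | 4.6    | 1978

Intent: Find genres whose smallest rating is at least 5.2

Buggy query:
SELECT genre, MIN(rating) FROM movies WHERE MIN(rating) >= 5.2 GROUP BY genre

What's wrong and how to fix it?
Bug: Aggregates like MIN are computed per group after WHERE runs

Fix: Replace WHERE with HAVING after the GROUP BY

Corrected query:
SELECT genre, MIN(rating) FROM movies GROUP BY genre HAVING MIN(rating) >= 5.2

Result:
genre  | MIN(rating)
-------+------------
Action | 5.5        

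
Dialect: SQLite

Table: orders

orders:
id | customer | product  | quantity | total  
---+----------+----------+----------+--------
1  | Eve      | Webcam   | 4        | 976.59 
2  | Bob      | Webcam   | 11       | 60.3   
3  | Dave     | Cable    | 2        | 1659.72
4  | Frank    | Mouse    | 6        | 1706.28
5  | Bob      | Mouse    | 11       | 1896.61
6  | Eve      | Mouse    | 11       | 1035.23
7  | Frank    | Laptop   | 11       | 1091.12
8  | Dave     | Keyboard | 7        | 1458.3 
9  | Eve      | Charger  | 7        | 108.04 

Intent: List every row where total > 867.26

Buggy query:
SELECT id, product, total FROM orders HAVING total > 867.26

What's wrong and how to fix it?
Bug: HAVING filters the output of aggregation, but this query has no GROUP BY and no aggregate functions, so SQLite rejects it (HAVING clause on a non-aggregate query); the condition here is per row

Fix: Use WHERE for row-level filtering

Corrected query:
SELECT id, product, total FROM orders WHERE total > 867.26

Result:
id | product  | total  
---+----------+--------
1  | Webcam   | 976.59 
3  | Cable    | 1659.72
4  | Mouse    | 1706.28
5  | Mouse    | 1896.61
6  | Mouse    | 1035.23
7  | Laptop   | 1091.12
8  | Keyboard | 1458.3 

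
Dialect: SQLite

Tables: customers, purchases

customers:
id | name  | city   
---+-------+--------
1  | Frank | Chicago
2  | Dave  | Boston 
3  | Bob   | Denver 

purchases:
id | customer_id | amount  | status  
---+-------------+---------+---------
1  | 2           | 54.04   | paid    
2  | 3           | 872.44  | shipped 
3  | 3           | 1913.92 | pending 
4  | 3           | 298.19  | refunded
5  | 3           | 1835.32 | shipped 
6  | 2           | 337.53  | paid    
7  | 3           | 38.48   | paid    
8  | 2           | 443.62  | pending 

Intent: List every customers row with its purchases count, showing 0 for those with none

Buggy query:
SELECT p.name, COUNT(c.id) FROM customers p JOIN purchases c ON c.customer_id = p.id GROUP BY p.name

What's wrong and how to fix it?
Bug: An inner join excludes parents with zero children

Fix: Switch to LEFT JOIN to retain unmatched parent rows

Corrected query:
SELECT p.name, COUNT(c.id) FROM customers p LEFT JOIN purchases c ON c.customer_id = p.id GROUP BY p.name

Result:
name  | COUNT(c.id)
------+------------
Bob   | 5          
Dave  | 3          
Frank | 0          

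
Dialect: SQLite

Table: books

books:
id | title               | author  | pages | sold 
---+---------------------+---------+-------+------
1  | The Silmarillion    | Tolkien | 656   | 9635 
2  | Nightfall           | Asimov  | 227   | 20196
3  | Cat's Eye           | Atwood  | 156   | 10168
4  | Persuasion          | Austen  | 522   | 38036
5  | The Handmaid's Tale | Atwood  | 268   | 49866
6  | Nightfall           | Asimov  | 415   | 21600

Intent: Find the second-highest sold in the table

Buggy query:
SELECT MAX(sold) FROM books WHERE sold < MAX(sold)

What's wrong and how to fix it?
Bug: MAX(sold) on the right of the comparison is an aggregate-in-WHERE error

Fix: Put the inner MAX in a scalar subquery

Corrected query:
SELECT MAX(sold) FROM books WHERE sold < (SELECT MAX(sold) FROM books)

Result:
MAX(sold)
---------
38036    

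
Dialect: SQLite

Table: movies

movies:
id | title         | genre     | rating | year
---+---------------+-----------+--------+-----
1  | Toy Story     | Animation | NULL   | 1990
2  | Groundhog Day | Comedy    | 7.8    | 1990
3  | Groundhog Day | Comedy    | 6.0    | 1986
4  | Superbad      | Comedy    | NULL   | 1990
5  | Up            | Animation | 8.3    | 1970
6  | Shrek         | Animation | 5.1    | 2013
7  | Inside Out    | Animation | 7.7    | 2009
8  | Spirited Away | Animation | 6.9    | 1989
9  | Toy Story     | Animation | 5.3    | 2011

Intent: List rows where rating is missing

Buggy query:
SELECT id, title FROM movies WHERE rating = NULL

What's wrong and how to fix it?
Bug: Comparing to NULL with '=' never matches; NULL = NULL is unknown, not true

Fix: Replace '= NULL' with 'IS NULL'

Corrected query:
SELECT id, title FROM movies WHERE rating IS NULL

Result:
id | title    
---+----------
1  | Toy Story
4  | Superbad 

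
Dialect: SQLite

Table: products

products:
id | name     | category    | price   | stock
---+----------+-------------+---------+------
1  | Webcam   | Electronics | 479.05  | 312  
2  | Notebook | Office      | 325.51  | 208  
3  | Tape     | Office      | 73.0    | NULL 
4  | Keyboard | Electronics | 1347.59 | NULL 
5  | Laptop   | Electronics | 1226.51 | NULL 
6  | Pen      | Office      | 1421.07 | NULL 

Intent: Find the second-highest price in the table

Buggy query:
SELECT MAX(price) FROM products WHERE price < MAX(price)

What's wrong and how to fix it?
Bug: MAX(price) on the right of the comparison is an aggregate-in-WHERE error

Fix: Compute the overall MAX in a subquery, then take MAX of rows below it

Corrected query:
SELECT MAX(price) FROM products WHERE price < (SELECT MAX(price) FROM products)

Result:
MAX(price)
----------
1347.59   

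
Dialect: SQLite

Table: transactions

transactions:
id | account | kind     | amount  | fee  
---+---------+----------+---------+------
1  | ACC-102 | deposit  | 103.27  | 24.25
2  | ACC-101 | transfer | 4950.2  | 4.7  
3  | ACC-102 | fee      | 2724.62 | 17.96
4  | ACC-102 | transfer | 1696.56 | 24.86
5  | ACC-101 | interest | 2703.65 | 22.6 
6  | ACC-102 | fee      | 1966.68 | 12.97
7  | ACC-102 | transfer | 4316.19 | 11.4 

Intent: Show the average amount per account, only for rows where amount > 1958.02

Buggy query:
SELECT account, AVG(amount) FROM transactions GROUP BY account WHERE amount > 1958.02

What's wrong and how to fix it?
Bug: WHERE cannot follow GROUP BY

Fix: Place WHERE between FROM and GROUP BY

Corrected query:
SELECT account, AVG(amount) FROM transactions WHERE amount > 1958.02 GROUP BY account

Result:
account | AVG(amount)
--------+------------
ACC-101 | 3826.925   
ACC-102 | 3002.496667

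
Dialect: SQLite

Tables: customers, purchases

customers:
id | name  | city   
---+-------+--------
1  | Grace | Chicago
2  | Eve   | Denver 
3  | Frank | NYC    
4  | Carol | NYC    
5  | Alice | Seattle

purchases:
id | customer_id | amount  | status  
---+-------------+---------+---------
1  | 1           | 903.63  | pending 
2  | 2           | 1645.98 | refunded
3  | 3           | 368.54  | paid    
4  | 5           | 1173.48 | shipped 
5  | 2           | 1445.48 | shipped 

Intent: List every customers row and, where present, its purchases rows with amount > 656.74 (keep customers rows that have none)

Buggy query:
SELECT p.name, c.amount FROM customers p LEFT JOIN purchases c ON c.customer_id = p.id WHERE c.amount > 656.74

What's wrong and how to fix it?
Bug: Filtering c.amount in WHERE discards the NULL rows produced by LEFT JOIN, turning it into an inner join

Fix: Put 'c.amount > 656.74' in the JOIN's ON clause instead of WHERE

Corrected query:
SELECT p.name, c.amount FROM customers p LEFT JOIN purchases c ON c.customer_id = p.id AND c.amount > 656.74

Result:
name  | amount 
------+--------
Grace | 903.63 
Eve   | 1445.48
Eve   | 1645.98
Frank | NULL   
Carol | NULL   
Alice | 1173.48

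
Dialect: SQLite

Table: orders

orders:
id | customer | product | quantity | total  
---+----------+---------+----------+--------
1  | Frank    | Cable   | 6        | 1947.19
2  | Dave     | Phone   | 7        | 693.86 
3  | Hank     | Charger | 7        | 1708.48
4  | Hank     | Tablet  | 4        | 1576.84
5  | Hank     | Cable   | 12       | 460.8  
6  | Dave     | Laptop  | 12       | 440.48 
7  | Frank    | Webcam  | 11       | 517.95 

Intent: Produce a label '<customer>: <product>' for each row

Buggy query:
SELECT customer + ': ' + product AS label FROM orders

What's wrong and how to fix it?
Bug: '+' is numeric addition; on text columns SQLite converts them to 0 instead of concatenating

Fix: Replace + with || to concatenate text

Corrected query:
SELECT customer || ': ' || product AS label FROM orders

Result:
label        
-------------
Frank: Cable 
Dave: Phone  
Hank: Charger
Hank: Tablet 
Hank: Cable  
Dave: Laptop 
Frank: Webcam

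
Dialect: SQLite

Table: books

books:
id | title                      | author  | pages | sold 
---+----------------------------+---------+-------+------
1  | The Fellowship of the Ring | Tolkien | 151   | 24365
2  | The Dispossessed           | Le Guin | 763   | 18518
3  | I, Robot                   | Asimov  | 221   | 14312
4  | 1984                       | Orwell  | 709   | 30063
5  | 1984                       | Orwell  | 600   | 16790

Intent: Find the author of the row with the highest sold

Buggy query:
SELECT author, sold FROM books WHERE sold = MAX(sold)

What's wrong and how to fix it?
Bug: WHERE is evaluated per row; an aggregate over the whole table isn't defined there

Fix: Wrap MAX in a scalar subquery so WHERE compares against a single value

Corrected query:
SELECT author, sold FROM books WHERE sold = (SELECT MAX(sold) FROM books)

Result:
author | sold 
-------+------
Orwell | 30063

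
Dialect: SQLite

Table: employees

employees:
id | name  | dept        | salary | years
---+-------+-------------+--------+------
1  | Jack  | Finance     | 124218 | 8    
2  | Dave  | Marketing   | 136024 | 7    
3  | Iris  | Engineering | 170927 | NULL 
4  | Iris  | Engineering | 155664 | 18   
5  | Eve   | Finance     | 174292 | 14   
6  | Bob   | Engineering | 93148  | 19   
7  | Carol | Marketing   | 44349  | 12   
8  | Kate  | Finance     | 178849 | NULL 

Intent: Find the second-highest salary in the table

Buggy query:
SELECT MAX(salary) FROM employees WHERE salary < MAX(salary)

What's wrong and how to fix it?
Bug: The inner MAX is an aggregate inside WHERE, which is not allowed

Fix: Put the inner MAX in a scalar subquery

Corrected query:
SELECT MAX(salary) FROM employees WHERE salary < (SELECT MAX(salary) FROM employees)

Result:
MAX(salary)
-----------
174292     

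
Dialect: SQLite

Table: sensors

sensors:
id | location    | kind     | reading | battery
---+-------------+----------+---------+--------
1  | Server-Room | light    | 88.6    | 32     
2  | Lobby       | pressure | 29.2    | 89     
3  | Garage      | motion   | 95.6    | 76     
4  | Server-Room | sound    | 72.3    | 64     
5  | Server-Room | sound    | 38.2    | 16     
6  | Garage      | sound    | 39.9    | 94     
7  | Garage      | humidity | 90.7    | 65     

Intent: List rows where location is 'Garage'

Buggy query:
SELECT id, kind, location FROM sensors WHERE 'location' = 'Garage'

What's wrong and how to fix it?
Bug: 'location' in single quotes is a string literal, not the column; the comparison is literal-vs-literal and never true

Fix: Remove the quotes around the column name (or use double quotes for an identifier)

Corrected query:
SELECT id, kind, location FROM sensors WHERE location = 'Garage'

Result:
id | kind     | location
---+----------+---------
3  | motion   | Garage  
6  | sound    | Garage  
7  | humidity | Garage  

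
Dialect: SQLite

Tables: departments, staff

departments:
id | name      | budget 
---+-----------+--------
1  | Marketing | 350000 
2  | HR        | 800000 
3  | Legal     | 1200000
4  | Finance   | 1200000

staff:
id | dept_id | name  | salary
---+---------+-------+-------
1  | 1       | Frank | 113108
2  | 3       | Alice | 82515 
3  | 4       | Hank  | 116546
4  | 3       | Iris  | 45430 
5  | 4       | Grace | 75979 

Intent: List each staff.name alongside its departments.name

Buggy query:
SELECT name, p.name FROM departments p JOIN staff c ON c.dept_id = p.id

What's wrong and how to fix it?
Bug: 'name' exists in both joined tables, so the database can't tell which one is meant

Fix: Prefix ambiguous columns with the table alias

Corrected query:
SELECT c.name, p.name FROM departments p JOIN staff c ON c.dept_id = p.id

Result:
name  | name     
------+----------
Frank | Marketing
Alice | Legal    
Hank  | Finance  
Iris  | Legal    
Grace | Finance  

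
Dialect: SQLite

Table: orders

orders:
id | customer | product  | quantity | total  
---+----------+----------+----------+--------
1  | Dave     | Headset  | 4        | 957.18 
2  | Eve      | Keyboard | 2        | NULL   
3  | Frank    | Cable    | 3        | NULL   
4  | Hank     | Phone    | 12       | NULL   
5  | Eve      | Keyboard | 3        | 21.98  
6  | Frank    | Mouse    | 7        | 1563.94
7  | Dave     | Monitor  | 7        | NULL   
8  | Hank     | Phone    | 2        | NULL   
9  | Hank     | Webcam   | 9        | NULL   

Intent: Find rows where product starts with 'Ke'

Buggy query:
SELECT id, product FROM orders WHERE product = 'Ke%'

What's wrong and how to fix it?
Bug: '=' compares the literal string including the % character; pattern matching needs LIKE

Fix: Replace '=' with LIKE so 'Ke%' is treated as a pattern

Corrected query:
SELECT id, product FROM orders WHERE product LIKE 'Ke%'

Result:
id | product 
---+---------
2  | Keyboard
5  | Keyboard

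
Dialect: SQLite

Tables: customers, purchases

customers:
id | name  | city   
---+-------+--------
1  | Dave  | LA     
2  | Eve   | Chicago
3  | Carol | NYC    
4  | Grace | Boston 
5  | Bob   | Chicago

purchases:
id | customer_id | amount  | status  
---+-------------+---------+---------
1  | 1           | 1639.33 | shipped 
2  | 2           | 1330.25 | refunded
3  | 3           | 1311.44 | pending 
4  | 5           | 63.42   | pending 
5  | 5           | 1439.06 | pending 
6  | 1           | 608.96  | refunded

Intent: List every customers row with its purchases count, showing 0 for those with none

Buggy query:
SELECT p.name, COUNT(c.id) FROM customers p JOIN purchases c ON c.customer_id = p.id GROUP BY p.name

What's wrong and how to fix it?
Bug: An inner join excludes parents with zero children

Fix: Use LEFT JOIN so parents without children still appear (COUNT(c.id) gives 0)

Corrected query:
SELECT p.name, COUNT(c.id) FROM customers p LEFT JOIN purchases c ON c.customer_id = p.id GROUP BY p.name

Result:
name  | COUNT(c.id)
------+------------
Bob   | 2          
Carol | 1          
Dave  | 2          
Eve   | 1          
Grace | 0          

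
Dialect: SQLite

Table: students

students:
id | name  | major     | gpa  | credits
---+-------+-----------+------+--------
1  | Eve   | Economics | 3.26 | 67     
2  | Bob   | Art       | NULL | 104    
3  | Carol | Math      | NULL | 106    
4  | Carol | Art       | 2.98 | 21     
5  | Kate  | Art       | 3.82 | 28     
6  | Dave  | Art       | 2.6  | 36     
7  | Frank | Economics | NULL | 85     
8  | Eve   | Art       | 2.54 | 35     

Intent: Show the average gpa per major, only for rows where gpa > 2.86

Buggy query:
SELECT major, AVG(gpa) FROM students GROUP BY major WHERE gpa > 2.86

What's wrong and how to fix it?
Bug: Row-level WHERE must come before GROUP BY in the clause order

Fix: Place WHERE between FROM and GROUP BY

Corrected query:
SELECT major, AVG(gpa) FROM students WHERE gpa > 2.86 GROUP BY major

Result:
major     | AVG(gpa)
----------+---------
Art       | 3.4     
Economics | 3.26    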